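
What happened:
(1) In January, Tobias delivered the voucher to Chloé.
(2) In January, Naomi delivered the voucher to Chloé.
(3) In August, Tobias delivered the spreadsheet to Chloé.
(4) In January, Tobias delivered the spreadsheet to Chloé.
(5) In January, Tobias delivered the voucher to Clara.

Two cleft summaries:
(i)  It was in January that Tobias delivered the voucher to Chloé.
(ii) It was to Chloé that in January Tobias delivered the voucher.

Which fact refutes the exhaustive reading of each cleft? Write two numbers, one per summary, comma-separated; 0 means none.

(i): focus "in January". No fact shares same agent, thing, recipient (Tobias / the voucher / Chloé) with a different setting. 0.
(ii): focus "Chloé". Looking for same agent, thing, setting (Tobias / the voucher / in January) with some other recipient — fact (5) has Clara there. Refuted.

0, 5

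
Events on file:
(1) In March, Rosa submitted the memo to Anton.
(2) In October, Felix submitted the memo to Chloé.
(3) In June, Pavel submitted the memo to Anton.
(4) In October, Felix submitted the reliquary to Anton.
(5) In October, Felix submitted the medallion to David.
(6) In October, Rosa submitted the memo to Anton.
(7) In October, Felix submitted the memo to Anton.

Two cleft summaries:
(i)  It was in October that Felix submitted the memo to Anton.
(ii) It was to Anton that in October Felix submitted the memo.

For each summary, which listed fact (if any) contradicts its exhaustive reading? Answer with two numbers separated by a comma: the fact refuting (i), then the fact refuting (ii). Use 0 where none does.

0, 2

Summary (i) focuses "in October" (the setting); background Felix as agent and the memo as thing and Anton as recipient. No fact matches that background with a different setting, so 0.
Summary (ii) focuses "Anton" (the recipient); background Felix as agent and the memo as thing and in October as setting. Fact (2) matches that background with recipient = Chloé — refutes (ii).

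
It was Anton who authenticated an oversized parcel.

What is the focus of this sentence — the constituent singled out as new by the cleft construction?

Anton

In an it-cleft "It was X that/who ...", the clefted constituent X is the focus; the that/who-clause expresses the presupposed open proposition.
Here the focus is "Anton". The backgrounded (presupposed) material includes "an oversized parcel".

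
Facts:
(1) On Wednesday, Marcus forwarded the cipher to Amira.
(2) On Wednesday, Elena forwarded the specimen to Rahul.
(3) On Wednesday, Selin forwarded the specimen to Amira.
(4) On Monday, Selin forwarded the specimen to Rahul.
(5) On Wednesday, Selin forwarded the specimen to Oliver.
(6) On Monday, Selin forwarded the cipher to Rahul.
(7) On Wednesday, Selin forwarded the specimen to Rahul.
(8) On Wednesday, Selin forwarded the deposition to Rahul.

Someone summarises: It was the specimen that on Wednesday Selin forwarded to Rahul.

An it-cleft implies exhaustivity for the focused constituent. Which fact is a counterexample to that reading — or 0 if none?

Focus of the cleft: "the specimen" (the thing). Presupposed background: same agent, recipient, setting (Selin / Rahul / on Wednesday).
Exhaustivity: the specimen is the only thing satisfying that background.
But fact (8) also has same agent, recipient, setting (Selin / Rahul / on Wednesday), with thing = the deposition — so the exhaustive reading fails.

8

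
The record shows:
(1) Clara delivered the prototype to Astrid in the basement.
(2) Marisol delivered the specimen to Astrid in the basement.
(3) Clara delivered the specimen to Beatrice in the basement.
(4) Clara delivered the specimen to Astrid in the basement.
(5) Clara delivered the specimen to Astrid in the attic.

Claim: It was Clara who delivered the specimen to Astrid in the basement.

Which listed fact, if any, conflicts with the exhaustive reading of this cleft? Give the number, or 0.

2

The cleft puts "Clara" in focus and presupposes the open proposition with thing = the specimen, recipient = Astrid, setting = in the basement.
The exhaustive reading says no other agent fits that background.
Fact (2) shares the background but with agent = Marisol; exhaustivity is violated.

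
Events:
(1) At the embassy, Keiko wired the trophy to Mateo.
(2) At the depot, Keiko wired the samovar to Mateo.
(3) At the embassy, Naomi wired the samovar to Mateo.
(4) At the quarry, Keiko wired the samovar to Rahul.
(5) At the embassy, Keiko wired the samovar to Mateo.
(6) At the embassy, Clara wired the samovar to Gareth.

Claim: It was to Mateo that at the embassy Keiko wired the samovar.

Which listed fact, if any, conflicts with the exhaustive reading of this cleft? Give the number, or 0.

0

Focus of the cleft: "Mateo" (the recipient). Presupposed background: same agent, thing, setting (Keiko / the samovar / at the embassy).
The exhaustive reading says no other recipient fits that background.
Every other fact differs from the presupposition on some backgrounded slot, so none challenges the exhaustivity.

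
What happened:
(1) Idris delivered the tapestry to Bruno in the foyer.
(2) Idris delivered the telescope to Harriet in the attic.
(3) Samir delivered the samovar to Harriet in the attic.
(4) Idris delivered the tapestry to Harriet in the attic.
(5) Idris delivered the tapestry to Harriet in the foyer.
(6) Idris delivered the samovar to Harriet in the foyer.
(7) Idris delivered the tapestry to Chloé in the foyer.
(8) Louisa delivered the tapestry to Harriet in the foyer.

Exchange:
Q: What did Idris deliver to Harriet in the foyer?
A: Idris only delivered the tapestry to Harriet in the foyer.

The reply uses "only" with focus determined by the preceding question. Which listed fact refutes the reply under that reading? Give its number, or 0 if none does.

The question "What did ...?" targets the thing, so in the reply the focus falls on "the tapestry".
So "only" ranges over things; the rest (agent = Idris, recipient = Harriet, setting = in the foyer) is presupposed.
Fact (6) keeps agent = Idris, recipient = Harriet, setting = in the foyer but has thing = the samovar; that refutes the reply.
(Fact (1) would refute a reading with focus on the recipient — but that is not what the question asks.)

6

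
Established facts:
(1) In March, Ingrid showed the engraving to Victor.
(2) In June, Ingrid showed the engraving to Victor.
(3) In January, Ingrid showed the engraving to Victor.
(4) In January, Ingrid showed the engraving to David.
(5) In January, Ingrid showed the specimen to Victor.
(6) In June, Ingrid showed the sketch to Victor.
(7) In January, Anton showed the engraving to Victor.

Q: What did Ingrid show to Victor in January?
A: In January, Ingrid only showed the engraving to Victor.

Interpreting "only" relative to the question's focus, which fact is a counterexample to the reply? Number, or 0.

The question "What did ...?" targets the thing, so in the reply the focus falls on "the engraving".
So "only" ranges over things; the rest (same agent, recipient, setting (Ingrid / Victor / in January)) is presupposed.
Fact (5) shares the background with a different thing (the specimen) — counterexample.
(Fact (4) would refute a reading with focus on the recipient — but that is not what the question asks.)

5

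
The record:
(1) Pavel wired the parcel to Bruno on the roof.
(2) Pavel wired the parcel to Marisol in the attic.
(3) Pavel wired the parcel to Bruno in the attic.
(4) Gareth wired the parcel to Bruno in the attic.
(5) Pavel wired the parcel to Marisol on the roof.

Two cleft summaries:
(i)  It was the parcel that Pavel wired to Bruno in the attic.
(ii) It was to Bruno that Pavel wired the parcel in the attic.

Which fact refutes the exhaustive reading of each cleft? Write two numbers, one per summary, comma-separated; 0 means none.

(i): focus "the parcel". No fact shares agent = Pavel, recipient = Bruno, setting = in the attic with a different thing. 0.
(ii): focus "Bruno". Looking for agent = Pavel, thing = the parcel, setting = in the attic with some other recipient — fact (2) has Marisol there. Refuted.

0, 2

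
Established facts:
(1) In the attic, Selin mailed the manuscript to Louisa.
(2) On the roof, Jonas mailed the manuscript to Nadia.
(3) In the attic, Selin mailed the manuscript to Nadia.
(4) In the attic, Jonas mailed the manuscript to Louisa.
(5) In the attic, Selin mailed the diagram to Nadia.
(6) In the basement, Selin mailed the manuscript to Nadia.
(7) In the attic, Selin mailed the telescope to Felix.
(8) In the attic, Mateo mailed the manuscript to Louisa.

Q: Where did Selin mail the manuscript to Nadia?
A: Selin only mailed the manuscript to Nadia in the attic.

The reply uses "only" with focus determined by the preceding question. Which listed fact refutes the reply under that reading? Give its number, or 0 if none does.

6

The question "Where did ...?" targets the setting, so in the reply the focus falls on "in the attic".
So "only" ranges over settings; the rest (Selin as agent and the manuscript as thing and Nadia as recipient) is presupposed.
Fact (6) keeps Selin as agent and the manuscript as thing and Nadia as recipient but has setting = in the basement; that refutes the reply.
(Fact (5) would refute a reading with focus on the thing — but that is not what the question asks.)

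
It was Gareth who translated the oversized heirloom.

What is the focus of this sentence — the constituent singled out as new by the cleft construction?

Gareth

In an it-cleft "It was X that/who ...", the clefted constituent X is the focus; the that/who-clause expresses the presupposed open proposition.
Here the focus is "Gareth". The backgrounded (presupposed) material includes "the oversized heirloom".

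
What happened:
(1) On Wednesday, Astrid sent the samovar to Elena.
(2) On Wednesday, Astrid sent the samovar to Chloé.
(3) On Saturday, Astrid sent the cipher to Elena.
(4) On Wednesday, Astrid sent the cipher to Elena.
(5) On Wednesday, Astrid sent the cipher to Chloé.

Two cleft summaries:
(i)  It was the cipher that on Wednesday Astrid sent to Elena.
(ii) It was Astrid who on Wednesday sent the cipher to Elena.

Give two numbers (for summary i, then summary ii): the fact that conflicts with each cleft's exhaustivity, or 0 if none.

1, 0

(i): focus "the cipher". Looking for same agent, recipient, setting (Astrid / Elena / on Wednesday) with some other thing — fact (1) has the samovar there. Refuted.
(ii): focus "Astrid". No fact shares same thing, recipient, setting (the cipher / Elena / on Wednesday) with a different agent. 0.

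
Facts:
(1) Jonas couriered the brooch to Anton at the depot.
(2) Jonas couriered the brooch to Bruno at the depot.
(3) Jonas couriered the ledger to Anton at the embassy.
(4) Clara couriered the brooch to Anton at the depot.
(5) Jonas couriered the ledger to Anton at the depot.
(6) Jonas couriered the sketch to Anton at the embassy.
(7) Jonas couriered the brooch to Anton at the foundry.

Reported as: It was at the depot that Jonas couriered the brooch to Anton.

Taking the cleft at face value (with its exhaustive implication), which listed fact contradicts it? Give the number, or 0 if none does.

Focus of the cleft: "at the depot" (the setting). Presupposed background: Jonas as agent and the brooch as thing and Anton as recipient.
The exhaustive reading says no other setting fits that background.
But fact (7) also has Jonas as agent and the brooch as thing and Anton as recipient, with setting = at the foundry — so the exhaustive reading fails.

7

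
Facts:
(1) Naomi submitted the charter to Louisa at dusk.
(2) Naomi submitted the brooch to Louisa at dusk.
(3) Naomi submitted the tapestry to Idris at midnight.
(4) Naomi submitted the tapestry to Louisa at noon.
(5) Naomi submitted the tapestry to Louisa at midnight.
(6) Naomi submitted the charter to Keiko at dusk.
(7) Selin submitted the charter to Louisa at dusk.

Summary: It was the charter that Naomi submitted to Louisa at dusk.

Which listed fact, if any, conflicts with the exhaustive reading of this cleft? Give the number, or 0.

2

The cleft puts "the charter" in focus and presupposes the open proposition with Naomi as agent and Louisa as recipient and at dusk as setting.
Exhaustivity: the charter is the only thing satisfying that background.
But fact (2) also has Naomi as agent and Louisa as recipient and at dusk as setting, with thing = the brooch — so the exhaustive reading fails.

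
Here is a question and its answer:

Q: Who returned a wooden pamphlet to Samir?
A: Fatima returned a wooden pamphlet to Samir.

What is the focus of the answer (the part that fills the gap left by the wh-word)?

Fatima

The wh-word "who" asks about the subject (agent).
In the answer, "a wooden pamphlet" and "to Samir" are given — repeated from the question.
The constituent filling the subject (agent) gap is "Fatima"; that is the focus and would carry nuclear stress.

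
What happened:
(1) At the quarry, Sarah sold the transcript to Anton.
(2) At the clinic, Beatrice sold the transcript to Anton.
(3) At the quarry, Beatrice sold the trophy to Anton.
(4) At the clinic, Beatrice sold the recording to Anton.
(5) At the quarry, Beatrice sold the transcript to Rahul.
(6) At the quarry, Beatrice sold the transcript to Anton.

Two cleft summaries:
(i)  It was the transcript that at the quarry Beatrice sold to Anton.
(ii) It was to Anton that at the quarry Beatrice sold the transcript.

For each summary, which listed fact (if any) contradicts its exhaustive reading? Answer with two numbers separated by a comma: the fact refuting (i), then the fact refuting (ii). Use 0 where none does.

3, 5

Summary (i) focuses "the transcript" (the thing); background same agent, recipient, setting (Beatrice / Anton / at the quarry). Fact (3) matches that background with thing = the trophy — refutes (i).
Summary (ii) focuses "Anton" (the recipient); background same agent, thing, setting (Beatrice / the transcript / at the quarry). Fact (5) matches that background with recipient = Rahul — refutes (ii).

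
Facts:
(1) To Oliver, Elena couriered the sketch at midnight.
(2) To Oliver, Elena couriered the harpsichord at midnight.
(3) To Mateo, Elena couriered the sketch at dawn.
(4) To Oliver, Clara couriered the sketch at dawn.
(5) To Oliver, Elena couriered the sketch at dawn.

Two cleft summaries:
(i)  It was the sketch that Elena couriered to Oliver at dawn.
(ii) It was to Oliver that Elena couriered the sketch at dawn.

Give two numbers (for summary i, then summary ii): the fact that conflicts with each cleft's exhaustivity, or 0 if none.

Summary (i) focuses "the sketch" (the thing); background Elena as agent and Oliver as recipient and at dawn as setting. No fact matches that background with a different thing, so 0.
Summary (ii) focuses "Oliver" (the recipient); background Elena as agent and the sketch as thing and at dawn as setting. Fact (3) matches that background with recipient = Mateo — refutes (ii).

0, 3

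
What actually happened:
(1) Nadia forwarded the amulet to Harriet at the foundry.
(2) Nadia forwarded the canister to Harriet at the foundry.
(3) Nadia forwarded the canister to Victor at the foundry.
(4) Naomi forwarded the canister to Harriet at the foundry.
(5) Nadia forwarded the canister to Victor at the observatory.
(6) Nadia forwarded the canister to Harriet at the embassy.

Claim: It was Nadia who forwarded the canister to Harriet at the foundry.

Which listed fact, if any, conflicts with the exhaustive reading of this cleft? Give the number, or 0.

The cleft puts "Nadia" in focus and presupposes the open proposition with same thing, recipient, setting (the canister / Harriet / at the foundry).
Exhaustivity: Nadia is the only agent satisfying that background.
Fact (4) shares the background but with agent = Naomi; exhaustivity is violated.

4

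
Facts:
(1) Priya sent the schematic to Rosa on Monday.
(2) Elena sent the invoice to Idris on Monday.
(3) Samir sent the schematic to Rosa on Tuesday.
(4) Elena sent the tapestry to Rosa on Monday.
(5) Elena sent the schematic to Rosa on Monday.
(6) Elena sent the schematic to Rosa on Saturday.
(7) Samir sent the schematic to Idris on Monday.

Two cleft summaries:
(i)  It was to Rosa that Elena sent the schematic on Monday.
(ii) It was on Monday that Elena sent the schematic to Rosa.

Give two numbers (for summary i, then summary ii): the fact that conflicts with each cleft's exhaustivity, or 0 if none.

0, 6

(i): focus "Rosa". No fact shares Elena as agent and the schematic as thing and on Monday as setting with a different recipient. 0.
(ii): focus "on Monday". Looking for Elena as agent and the schematic as thing and Rosa as recipient with some other setting — fact (6) has on Saturday there. Refuted.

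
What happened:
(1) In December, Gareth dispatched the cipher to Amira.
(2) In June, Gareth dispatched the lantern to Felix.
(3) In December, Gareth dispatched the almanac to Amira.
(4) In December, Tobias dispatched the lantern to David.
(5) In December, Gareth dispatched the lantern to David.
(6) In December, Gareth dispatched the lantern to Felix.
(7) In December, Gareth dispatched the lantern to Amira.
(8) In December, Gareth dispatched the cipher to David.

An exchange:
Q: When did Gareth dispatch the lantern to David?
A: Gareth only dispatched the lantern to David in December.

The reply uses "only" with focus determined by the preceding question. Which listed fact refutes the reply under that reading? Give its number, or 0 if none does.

0

Answering "When did ...?" puts focus on the setting — here, "in December".
"Only" then excludes alternative settings while the background — same agent, thing, recipient (Gareth / the lantern / David) — is held fixed.
No listed fact shares that background with another setting. Nothing contradicts the reply.
(Fact (6) would refute a reading with focus on the recipient — but that is not what the question asks.)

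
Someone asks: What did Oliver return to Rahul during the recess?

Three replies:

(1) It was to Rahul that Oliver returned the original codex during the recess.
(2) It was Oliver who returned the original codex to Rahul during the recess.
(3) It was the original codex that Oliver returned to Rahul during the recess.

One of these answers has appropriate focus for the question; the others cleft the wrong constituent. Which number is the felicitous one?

3

The question word "what" targets the direct object.
Option (1) clefts "to Rahul" — the recipient, not what was asked.
Option (2) clefts "Oliver" — the subject (agent), not what was asked.
Option (3) clefts "the original codex" — that matches what the question asks about.
So the congruent reply is (3).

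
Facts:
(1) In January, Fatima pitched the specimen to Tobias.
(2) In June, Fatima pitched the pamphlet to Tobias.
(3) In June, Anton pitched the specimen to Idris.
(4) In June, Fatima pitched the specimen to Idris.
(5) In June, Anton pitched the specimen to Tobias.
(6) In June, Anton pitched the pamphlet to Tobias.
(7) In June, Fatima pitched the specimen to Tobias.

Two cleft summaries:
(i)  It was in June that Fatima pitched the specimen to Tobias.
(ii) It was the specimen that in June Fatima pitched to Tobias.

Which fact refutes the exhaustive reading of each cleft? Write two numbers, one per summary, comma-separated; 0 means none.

1, 2

(i): focus "in June". Looking for agent = Fatima, thing = the specimen, recipient = Tobias with some other setting — fact (1) has in January there. Refuted.
(ii): focus "the specimen". Looking for agent = Fatima, recipient = Tobias, setting = in June with some other thing — fact (2) has the pamphlet there. Refuted.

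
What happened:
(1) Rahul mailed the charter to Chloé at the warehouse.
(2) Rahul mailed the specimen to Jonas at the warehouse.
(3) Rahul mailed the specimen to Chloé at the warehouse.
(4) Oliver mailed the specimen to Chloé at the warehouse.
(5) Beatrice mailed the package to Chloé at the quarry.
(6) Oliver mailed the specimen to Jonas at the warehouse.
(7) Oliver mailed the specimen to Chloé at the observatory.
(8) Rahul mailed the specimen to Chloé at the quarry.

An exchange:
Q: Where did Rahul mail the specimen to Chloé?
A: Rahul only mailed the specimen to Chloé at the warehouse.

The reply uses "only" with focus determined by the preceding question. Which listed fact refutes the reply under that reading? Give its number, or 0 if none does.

8

Answering "Where did ...?" puts focus on the setting — here, "at the warehouse".
"Only" then excludes alternative settings while the background — agent = Rahul, thing = the specimen, recipient = Chloé — is held fixed.
Fact (8) shares the background with a different setting (at the quarry) — counterexample.
(Fact (1) would refute a reading with focus on the thing — but that is not what the question asks.)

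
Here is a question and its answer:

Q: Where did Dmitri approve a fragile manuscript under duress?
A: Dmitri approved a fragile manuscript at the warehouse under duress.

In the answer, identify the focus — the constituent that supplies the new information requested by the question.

The wh-word "where" asks about the location.
In the answer, "Dmitri", "a fragile manuscript" and "under duress" are given — repeated from the question.
The constituent filling the location gap is "at the warehouse"; that is the focus and would carry nuclear stress.

at the warehouse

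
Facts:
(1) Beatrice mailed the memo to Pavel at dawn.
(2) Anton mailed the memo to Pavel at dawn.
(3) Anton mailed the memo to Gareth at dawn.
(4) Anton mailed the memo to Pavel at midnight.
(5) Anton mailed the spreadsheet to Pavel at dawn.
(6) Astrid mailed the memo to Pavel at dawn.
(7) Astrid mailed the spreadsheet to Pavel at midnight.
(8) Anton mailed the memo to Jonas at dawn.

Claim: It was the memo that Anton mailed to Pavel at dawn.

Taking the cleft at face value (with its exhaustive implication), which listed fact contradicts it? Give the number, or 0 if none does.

5

The cleft puts "the memo" in focus and presupposes the open proposition with agent = Anton, recipient = Pavel, setting = at dawn.
The exhaustive reading says no other thing fits that background.
But fact (5) also has agent = Anton, recipient = Pavel, setting = at dawn, with thing = the spreadsheet — so the exhaustive reading fails.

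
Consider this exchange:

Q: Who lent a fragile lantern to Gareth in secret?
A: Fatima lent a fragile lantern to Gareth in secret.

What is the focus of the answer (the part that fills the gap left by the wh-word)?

Fatima

The wh-word "who" asks about the subject (agent).
In the answer, "a fragile lantern", "to Gareth" and "in secret" are given — repeated from the question.
The constituent filling the subject (agent) gap is "Fatima"; that is the focus and would carry nuclear stress.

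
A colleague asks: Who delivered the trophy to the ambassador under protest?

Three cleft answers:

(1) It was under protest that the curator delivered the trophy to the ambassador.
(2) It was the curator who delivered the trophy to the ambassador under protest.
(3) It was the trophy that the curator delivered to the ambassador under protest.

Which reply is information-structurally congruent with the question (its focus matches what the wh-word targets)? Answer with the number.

2

The question word "who" targets the subject (agent).
Option (1) clefts "under protest" — the manner, not what was asked.
Option (2) clefts "the curator" — that matches what the question asks about.
Option (3) clefts "the trophy" — the direct object, not what was asked.
So the congruent reply is (2).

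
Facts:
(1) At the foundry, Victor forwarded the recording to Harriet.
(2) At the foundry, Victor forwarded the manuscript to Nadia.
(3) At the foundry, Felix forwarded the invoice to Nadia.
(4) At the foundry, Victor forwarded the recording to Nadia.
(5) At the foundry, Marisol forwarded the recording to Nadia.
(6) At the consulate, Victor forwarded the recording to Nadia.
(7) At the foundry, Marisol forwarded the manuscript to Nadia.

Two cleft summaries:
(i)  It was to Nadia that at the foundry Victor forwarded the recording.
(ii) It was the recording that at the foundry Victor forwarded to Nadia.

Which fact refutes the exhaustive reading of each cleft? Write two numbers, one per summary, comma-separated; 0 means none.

(i): focus "Nadia". Looking for Victor as agent and the recording as thing and at the foundry as setting with some other recipient — fact (1) has Harriet there. Refuted.
(ii): focus "the recording". Looking for Victor as agent and Nadia as recipient and at the foundry as setting with some other thing — fact (2) has the manuscript there. Refuted.

1, 2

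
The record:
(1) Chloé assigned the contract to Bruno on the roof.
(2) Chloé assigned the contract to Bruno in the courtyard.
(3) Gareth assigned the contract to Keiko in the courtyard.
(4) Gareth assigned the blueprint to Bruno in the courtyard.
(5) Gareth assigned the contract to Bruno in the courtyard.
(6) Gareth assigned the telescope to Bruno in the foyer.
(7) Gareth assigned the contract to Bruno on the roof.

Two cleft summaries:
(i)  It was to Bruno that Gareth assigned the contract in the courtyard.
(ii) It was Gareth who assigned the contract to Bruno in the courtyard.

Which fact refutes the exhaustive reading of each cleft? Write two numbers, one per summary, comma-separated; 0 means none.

3, 2

Summary (i) focuses "Bruno" (the recipient); background same agent, thing, setting (Gareth / the contract / in the courtyard). Fact (3) matches that background with recipient = Keiko — refutes (i).
Summary (ii) focuses "Gareth" (the agent); background same thing, recipient, setting (the contract / Bruno / in the courtyard). Fact (2) matches that background with agent = Chloé — refutes (ii).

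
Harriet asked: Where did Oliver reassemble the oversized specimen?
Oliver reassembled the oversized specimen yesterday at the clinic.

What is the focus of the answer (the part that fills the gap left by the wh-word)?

at the clinic

The wh-word "where" asks about the location.
In the answer, "Oliver" and "the oversized specimen" are given — repeated from the question.
"yesterday" is also new, but it specifies the time, which is not what the question asks about — so it is not the focus.
The constituent filling the location gap is "at the clinic"; that is the focus.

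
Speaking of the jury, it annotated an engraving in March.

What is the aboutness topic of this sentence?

The construction explicitly marks "the jury" as what the sentence is about — the topic.
The remainder of the clause is the comment (what is said about the topic).

the jury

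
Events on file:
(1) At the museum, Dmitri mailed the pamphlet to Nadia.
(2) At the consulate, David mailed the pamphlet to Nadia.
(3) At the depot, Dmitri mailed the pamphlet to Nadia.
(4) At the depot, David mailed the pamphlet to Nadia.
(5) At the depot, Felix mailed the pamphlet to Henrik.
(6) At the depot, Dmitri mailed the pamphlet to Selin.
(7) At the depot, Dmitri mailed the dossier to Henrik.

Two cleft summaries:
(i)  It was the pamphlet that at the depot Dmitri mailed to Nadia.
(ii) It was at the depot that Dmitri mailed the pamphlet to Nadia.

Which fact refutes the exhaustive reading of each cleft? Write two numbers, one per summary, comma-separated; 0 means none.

(i): focus "the pamphlet". No fact shares Dmitri as agent and Nadia as recipient and at the depot as setting with a different thing. 0.
(ii): focus "at the depot". Looking for Dmitri as agent and the pamphlet as thing and Nadia as recipient with some other setting — fact (1) has at the museum there. Refuted.

0, 1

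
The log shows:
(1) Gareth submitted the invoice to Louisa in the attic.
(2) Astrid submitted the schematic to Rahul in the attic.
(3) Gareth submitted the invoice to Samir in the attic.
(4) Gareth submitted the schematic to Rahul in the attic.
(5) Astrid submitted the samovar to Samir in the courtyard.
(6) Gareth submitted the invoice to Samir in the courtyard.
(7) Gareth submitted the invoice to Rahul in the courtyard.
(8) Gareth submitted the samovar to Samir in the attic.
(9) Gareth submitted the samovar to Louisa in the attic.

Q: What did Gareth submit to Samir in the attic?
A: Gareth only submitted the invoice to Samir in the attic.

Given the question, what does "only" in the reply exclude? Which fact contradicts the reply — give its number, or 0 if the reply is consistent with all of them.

8

The question "What did ...?" targets the thing, so in the reply the focus falls on "the invoice".
So "only" ranges over things; the rest (agent = Gareth, recipient = Samir, setting = in the attic) is presupposed.
Fact (8) keeps agent = Gareth, recipient = Samir, setting = in the attic but has thing = the samovar; that refutes the reply.
(Fact (6) would refute a reading with focus on the setting — but that is not what the question asks.)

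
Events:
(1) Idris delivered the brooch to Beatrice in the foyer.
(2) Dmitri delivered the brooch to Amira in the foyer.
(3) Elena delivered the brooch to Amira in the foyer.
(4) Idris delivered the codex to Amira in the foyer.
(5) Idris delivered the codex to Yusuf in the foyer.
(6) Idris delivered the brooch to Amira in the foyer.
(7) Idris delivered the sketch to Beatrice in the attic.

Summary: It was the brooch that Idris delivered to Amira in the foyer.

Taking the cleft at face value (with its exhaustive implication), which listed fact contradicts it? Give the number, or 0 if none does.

4

The cleft puts "the brooch" in focus and presupposes the open proposition with agent = Idris, recipient = Amira, setting = in the foyer.
The exhaustive reading says no other thing fits that background.
Fact (4) shares the background but with thing = the codex; exhaustivity is violated.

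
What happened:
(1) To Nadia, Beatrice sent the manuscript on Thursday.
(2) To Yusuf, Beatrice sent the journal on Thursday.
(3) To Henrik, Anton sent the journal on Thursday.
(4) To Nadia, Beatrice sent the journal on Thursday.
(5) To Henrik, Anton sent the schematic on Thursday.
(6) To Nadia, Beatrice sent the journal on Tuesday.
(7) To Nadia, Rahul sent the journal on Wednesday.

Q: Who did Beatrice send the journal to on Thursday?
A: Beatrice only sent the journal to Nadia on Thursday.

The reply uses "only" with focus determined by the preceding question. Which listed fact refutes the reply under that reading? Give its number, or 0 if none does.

2

The question "Who did ... to ...?" targets the recipient, so in the reply the focus falls on "Nadia".
So "only" ranges over recipients; the rest (Beatrice as agent and the journal as thing and on Thursday as setting) is presupposed.
Fact (2) keeps Beatrice as agent and the journal as thing and on Thursday as setting but has recipient = Yusuf; that refutes the reply.
(Fact (1) would refute a reading with focus on the thing — but that is not what the question asks.)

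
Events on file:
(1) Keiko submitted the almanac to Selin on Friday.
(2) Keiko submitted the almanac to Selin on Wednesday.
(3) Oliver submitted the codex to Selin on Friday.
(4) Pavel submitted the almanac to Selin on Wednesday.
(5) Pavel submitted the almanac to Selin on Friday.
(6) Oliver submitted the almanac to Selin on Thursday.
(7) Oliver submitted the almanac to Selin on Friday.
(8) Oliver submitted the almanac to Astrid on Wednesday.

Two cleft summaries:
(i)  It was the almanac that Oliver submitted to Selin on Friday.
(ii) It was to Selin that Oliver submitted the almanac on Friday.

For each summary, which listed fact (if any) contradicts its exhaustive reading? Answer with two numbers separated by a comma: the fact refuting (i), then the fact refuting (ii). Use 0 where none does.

(i): focus "the almanac". Looking for Oliver as agent and Selin as recipient and on Friday as setting with some other thing — fact (3) has the codex there. Refuted.
(ii): focus "Selin". No fact shares Oliver as agent and the almanac as thing and on Friday as setting with a different recipient. 0.

3, 0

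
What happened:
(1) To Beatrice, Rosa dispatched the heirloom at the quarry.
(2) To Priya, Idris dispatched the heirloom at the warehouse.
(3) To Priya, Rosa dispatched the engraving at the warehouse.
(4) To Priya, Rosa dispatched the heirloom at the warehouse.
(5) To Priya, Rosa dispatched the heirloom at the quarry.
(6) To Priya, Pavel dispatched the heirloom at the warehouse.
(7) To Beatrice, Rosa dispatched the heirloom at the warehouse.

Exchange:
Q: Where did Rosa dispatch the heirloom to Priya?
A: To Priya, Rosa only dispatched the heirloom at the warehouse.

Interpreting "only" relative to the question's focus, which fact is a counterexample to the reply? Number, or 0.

Answering "Where did ...?" puts focus on the setting — here, "at the warehouse".
So "only" ranges over settings; the rest (agent = Rosa, thing = the heirloom, recipient = Priya) is presupposed.
Fact (5) keeps agent = Rosa, thing = the heirloom, recipient = Priya but has setting = at the quarry; that refutes the reply.
(Fact (3) would refute a reading with focus on the thing — but that is not what the question asks.)

5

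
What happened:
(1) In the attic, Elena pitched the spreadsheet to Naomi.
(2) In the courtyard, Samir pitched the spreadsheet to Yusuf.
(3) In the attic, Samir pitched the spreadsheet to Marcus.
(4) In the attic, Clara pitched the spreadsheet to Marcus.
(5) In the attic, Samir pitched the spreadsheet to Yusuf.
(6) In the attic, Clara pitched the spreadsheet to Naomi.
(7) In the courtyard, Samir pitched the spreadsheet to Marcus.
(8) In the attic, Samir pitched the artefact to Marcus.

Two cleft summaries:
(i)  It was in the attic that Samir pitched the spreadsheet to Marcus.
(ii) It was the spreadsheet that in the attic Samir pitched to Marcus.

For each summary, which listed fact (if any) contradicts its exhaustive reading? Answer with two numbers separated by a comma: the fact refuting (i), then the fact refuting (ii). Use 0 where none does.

(i): focus "in the attic". Looking for same agent, thing, recipient (Samir / the spreadsheet / Marcus) with some other setting — fact (7) has in the courtyard there. Refuted.
(ii): focus "the spreadsheet". Looking for same agent, recipient, setting (Samir / Marcus / in the attic) with some other thing — fact (8) has the artefact there. Refuted.

7, 8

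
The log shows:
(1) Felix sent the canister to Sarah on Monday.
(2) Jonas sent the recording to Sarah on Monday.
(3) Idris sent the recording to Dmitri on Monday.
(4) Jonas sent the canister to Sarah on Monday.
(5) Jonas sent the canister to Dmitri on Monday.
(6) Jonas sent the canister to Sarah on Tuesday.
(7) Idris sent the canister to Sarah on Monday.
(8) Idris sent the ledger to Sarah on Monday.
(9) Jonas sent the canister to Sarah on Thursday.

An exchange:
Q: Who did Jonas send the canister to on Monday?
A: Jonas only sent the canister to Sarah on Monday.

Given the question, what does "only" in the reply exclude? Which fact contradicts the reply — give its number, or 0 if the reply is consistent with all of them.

The question "Who did ... to ...?" targets the recipient, so in the reply the focus falls on "Sarah".
So "only" ranges over recipients; the rest (agent = Jonas, thing = the canister, setting = on Monday) is presupposed.
Fact (5) keeps agent = Jonas, thing = the canister, setting = on Monday but has recipient = Dmitri; that refutes the reply.
(Fact (6) would refute a reading with focus on the setting — but that is not what the question asks.)

5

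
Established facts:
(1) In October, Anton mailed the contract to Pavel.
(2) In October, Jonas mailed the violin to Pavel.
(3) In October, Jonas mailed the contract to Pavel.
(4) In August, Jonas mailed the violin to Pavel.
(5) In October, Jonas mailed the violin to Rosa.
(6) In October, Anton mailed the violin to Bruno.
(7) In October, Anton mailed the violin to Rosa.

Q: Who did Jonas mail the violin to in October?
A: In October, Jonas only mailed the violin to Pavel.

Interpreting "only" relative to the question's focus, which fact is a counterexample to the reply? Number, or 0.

Answering "Who did ... to ...?" puts focus on the recipient — here, "Pavel".
So "only" ranges over recipients; the rest (Jonas as agent and the violin as thing and in October as setting) is presupposed.
Fact (5) shares the background with a different recipient (Rosa) — counterexample.
(Fact (4) would refute a reading with focus on the setting — but that is not what the question asks.)

5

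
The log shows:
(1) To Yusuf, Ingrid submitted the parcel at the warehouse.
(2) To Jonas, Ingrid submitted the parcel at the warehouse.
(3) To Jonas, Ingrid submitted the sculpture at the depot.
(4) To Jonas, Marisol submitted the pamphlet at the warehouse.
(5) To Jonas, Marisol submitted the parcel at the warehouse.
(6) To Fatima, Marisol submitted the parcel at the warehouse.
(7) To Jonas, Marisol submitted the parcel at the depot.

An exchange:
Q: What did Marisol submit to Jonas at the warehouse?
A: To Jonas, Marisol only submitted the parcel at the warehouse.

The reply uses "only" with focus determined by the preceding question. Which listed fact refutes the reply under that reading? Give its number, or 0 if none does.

4

Answering "What did ...?" puts focus on the thing — here, "the parcel".
So "only" ranges over things; the rest (Marisol as agent and Jonas as recipient and at the warehouse as setting) is presupposed.
Fact (4) keeps Marisol as agent and Jonas as recipient and at the warehouse as setting but has thing = the pamphlet; that refutes the reply.
(Fact (6) would refute a reading with focus on the recipient — but that is not what the question asks.)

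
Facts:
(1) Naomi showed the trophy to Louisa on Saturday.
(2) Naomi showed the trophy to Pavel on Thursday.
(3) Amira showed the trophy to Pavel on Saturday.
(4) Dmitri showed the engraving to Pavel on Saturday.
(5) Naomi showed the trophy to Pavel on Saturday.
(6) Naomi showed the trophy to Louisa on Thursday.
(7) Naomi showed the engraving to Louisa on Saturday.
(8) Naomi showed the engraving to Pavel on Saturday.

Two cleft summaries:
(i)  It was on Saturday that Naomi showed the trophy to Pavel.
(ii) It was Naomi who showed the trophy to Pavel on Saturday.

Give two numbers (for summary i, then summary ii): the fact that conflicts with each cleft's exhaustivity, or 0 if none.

2, 3

Summary (i) focuses "on Saturday" (the setting); background agent = Naomi, thing = the trophy, recipient = Pavel. Fact (2) matches that background with setting = on Thursday — refutes (i).
Summary (ii) focuses "Naomi" (the agent); background thing = the trophy, recipient = Pavel, setting = on Saturday. Fact (3) matches that background with agent = Amira — refutes (ii).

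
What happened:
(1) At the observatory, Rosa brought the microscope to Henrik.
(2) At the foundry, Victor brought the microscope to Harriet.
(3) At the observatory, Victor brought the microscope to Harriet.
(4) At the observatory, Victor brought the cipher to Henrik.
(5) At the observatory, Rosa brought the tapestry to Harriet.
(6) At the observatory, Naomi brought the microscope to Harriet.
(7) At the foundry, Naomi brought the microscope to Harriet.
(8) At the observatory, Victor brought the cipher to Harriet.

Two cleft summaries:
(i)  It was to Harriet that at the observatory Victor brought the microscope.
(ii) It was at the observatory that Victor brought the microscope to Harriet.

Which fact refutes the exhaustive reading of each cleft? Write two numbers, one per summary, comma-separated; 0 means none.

0, 2

(i): focus "Harriet". No fact shares agent = Victor, thing = the microscope, setting = at the observatory with a different recipient. 0.
(ii): focus "at the observatory". Looking for agent = Victor, thing = the microscope, recipient = Harriet with some other setting — fact (2) has at the foundry there. Refuted.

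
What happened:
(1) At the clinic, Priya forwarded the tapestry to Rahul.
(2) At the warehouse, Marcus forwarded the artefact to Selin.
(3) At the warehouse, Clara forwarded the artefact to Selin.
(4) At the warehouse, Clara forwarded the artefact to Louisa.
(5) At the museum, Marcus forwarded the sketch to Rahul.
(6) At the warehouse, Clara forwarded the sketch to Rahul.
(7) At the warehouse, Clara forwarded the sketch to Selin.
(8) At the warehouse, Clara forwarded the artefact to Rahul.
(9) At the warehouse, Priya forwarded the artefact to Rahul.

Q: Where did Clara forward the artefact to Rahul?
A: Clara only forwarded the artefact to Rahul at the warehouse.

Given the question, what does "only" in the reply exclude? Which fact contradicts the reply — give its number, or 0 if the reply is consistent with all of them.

0

Answering "Where did ...?" puts focus on the setting — here, "at the warehouse".
So "only" ranges over settings; the rest (agent = Clara, thing = the artefact, recipient = Rahul) is presupposed.
No fact keeps agent = Clara, thing = the artefact, recipient = Rahul while changing the setting; every other fact differs on something backgrounded. The reply stands.
(Fact (3) would refute a reading with focus on the recipient — but that is not what the question asks.)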